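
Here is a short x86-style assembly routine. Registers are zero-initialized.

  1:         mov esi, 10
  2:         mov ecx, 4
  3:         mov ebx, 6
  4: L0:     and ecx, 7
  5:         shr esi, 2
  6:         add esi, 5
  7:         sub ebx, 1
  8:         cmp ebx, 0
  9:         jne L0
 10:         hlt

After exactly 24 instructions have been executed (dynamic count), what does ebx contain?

3

esi=10
ecx=4
ebx=6
ecx=4&7=4
esi=10>>2=2
esi=2+5=7
ebx=6-1=5
cmp ebx, 0  (cmp 5,0)
jne L0: taken
ecx=4&7=4
esi=7>>2=1
esi=1+5=6
ebx=5-1=4
cmp ebx, 0  (cmp 4,0)
jne L0: taken
ecx=4&7=4
esi=6>>2=1
esi=1+5=6
ebx=4-1=3
cmp ebx, 0  (cmp 3,0)
jne L0: taken
ecx=4&7=4
esi=6>>2=1
esi=1+5=6
After step 24: ebx = 3.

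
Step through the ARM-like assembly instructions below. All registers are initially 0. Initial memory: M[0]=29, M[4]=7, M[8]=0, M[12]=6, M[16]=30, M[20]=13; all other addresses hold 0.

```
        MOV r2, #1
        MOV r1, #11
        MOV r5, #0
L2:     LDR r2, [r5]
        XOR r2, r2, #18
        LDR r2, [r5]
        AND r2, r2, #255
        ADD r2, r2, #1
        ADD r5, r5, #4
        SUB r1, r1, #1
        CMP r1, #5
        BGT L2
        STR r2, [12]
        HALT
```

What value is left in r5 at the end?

MOV r2, #1 → r2=1
MOV r1, #11 → r1=11
MOV r5, #0 → r5=0
LDR r2, [r5] → r2=M[0]=29
XOR r2, r2, #18 → r2=29^18=15
LDR r2, [r5] → r2=M[0]=29
AND r2, r2, #255 → r2=29&255=29
ADD r2, r2, #1 → r2=29+1=30
ADD r5, r5, #4 → r5=0+4=4
SUB r1, r1, #1 → r1=11-1=10
CMP r1, #5  (cmp 10,5)
BGT L2: taken
LDR r2, [r5] → r2=M[4]=7
XOR r2, r2, #18 → r2=7^18=21
LDR r2, [r5] → r2=M[4]=7
AND r2, r2, #255 → r2=7&255=7
ADD r2, r2, #1 → r2=7+1=8
ADD r5, r5, #4 → r5=4+4=8
SUB r1, r1, #1 → r1=10-1=9
CMP r1, #5  (cmp 9,5)
BGT L2: taken
LDR r2, [r5] → r2=M[8]=0
XOR r2, r2, #18 → r2=0^18=18
LDR r2, [r5] → r2=M[8]=0
AND r2, r2, #255 → r2=0&255=0
ADD r2, r2, #1 → r2=0+1=1
ADD r5, r5, #4 → r5=8+4=12
SUB r1, r1, #1 → r1=9-1=8
CMP r1, #5  (cmp 8,5)
BGT L2: taken
LDR r2, [r5] → r2=M[12]=6
XOR r2, r2, #18 → r2=6^18=20
LDR r2, [r5] → r2=M[12]=6
AND r2, r2, #255 → r2=6&255=6
ADD r2, r2, #1 → r2=6+1=7
ADD r5, r5, #4 → r5=12+4=16
SUB r1, r1, #1 → r1=8-1=7
CMP r1, #5  (cmp 7,5)
BGT L2: taken
LDR r2, [r5] → r2=M[16]=30
XOR r2, r2, #18 → r2=30^18=12
LDR r2, [r5] → r2=M[16]=30
AND r2, r2, #255 → r2=30&255=30
ADD r2, r2, #1 → r2=30+1=31
ADD r5, r5, #4 → r5=16+4=20
SUB r1, r1, #1 → r1=7-1=6
CMP r1, #5  (cmp 6,5)
BGT L2: taken
LDR r2, [r5] → r2=M[20]=13
XOR r2, r2, #18 → r2=13^18=31
LDR r2, [r5] → r2=M[20]=13
AND r2, r2, #255 → r2=13&255=13
ADD r2, r2, #1 → r2=13+1=14
ADD r5, r5, #4 → r5=20+4=24
SUB r1, r1, #1 → r1=6-1=5
CMP r1, #5  (cmp 5,5)
BGT L2: not taken
STR r2, [12] → M[12]=14
halt.

24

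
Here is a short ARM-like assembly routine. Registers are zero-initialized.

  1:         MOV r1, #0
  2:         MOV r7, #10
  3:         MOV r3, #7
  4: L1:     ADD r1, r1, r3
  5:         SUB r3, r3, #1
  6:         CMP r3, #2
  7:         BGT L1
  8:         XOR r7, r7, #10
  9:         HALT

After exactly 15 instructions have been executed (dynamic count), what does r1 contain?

MOV r1, #0 → r1=0
MOV r7, #10 → r7=10
MOV r3, #7 → r3=7
ADD r1, r1, r3 → r1=0+7=7
SUB r3, r3, #1 → r3=7-1=6
CMP r3, #2  (cmp 6,2)
BGT L1: taken
ADD r1, r1, r3 → r1=7+6=13
SUB r3, r3, #1 → r3=6-1=5
CMP r3, #2  (cmp 5,2)
BGT L1: taken
ADD r1, r1, r3 → r1=13+5=18
SUB r3, r3, #1 → r3=5-1=4
CMP r3, #2  (cmp 4,2)
BGT L1: taken
After step 15: r1 = 18.

18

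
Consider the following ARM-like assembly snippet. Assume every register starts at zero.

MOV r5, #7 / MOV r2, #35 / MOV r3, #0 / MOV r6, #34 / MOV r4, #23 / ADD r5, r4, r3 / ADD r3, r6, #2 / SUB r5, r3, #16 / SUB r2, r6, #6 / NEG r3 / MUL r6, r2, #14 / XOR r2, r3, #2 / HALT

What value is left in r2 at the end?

-34

after MOV r5, #7: r5=7
after MOV r2, #35: r2=35
after MOV r3, #0: r3=0
after MOV r6, #34: r6=34
after MOV r4, #23: r4=23
after ADD r5, r4, r3: r5=23+0=23
after ADD r3, r6, #2: r3=34+2=36
after SUB r5, r3, #16: r5=36-16=20
after SUB r2, r6, #6: r2=34-6=28
after NEG r3: r3=-(36)=-36
after MUL r6, r2, #14: r6=28*14=392
after XOR r2, r3, #2: r2=(-36)^2=-34
halt.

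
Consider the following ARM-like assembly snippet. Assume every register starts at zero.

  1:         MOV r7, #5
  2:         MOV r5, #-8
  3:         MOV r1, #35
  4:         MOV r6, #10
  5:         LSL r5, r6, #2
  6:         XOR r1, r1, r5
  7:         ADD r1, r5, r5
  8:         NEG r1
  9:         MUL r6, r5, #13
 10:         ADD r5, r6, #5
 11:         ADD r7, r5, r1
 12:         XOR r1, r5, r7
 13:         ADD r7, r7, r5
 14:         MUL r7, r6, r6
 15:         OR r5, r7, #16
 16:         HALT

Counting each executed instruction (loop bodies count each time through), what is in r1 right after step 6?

11

r7=5
r5=-8
r1=35
r6=10
r5=10<<2=40
r1=35^40=11
After step 6: r1 = 11.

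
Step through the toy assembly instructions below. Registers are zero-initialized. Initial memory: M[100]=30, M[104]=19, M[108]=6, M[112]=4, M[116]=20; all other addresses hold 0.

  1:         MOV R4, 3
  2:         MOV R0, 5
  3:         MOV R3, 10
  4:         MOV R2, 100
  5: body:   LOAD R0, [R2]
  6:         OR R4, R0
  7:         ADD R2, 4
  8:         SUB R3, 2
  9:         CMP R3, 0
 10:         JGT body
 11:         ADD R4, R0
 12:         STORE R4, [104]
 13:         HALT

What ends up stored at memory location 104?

MOV R4, 3 → R4=3
MOV R0, 5 → R0=5
MOV R3, 10 → R3=10
MOV R2, 100 → R2=100
LOAD R0, [R2] → R0=M[100]=30
OR R4, R0 → R4=3|30=31
ADD R2, 4 → R2=100+4=104
SUB R3, 2 → R3=10-2=8
CMP R3, 0  (cmp 8,0)
JGT body: taken
LOAD R0, [R2] → R0=M[104]=19
OR R4, R0 → R4=31|19=31
ADD R2, 4 → R2=104+4=108
SUB R3, 2 → R3=8-2=6
CMP R3, 0  (cmp 6,0)
JGT body: taken
LOAD R0, [R2] → R0=M[108]=6
OR R4, R0 → R4=31|6=31
ADD R2, 4 → R2=108+4=112
SUB R3, 2 → R3=6-2=4
CMP R3, 0  (cmp 4,0)
JGT body: taken
LOAD R0, [R2] → R0=M[112]=4
OR R4, R0 → R4=31|4=31
ADD R2, 4 → R2=112+4=116
SUB R3, 2 → R3=4-2=2
CMP R3, 0  (cmp 2,0)
JGT body: taken
LOAD R0, [R2] → R0=M[116]=20
OR R4, R0 → R4=31|20=31
ADD R2, 4 → R2=116+4=120
SUB R3, 2 → R3=2-2=0
CMP R3, 0  (cmp 0,0)
JGT body: not taken
ADD R4, R0 → R4=31+20=51
STORE R4, [104] → M[104]=51
halt.

51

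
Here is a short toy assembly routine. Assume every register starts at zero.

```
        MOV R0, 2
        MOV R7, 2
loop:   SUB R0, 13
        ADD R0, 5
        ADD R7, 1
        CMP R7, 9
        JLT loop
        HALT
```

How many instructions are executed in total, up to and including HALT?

R0=2
R7=2
R0=2-13=-11
R0=(-11)+5=-6
R7=2+1=3
CMP R7, 9  (cmp 3,9)
JLT loop: taken
R0=(-6)-13=-19
R0=(-19)+5=-14
R7=3+1=4
CMP R7, 9  (cmp 4,9)
JLT loop: taken
R0=(-14)-13=-27
R0=(-27)+5=-22
R7=4+1=5
CMP R7, 9  (cmp 5,9)
JLT loop: taken
R0=(-22)-13=-35
R0=(-35)+5=-30
R7=5+1=6
CMP R7, 9  (cmp 6,9)
JLT loop: taken
R0=(-30)-13=-43
R0=(-43)+5=-38
R7=6+1=7
CMP R7, 9  (cmp 7,9)
JLT loop: taken
R0=(-38)-13=-51
R0=(-51)+5=-46
R7=7+1=8
CMP R7, 9  (cmp 8,9)
JLT loop: taken
R0=(-46)-13=-59
R0=(-59)+5=-54
R7=8+1=9
CMP R7, 9  (cmp 9,9)
JLT loop: not taken
halt.
Total executed instructions: 38.

38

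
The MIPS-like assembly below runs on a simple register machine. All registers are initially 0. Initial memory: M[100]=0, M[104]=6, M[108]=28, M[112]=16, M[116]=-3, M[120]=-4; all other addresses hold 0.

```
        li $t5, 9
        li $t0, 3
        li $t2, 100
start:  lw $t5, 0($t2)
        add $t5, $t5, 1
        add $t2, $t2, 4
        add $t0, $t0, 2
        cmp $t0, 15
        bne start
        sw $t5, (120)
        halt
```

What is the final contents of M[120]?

after li $t5, 9: $t5=9
after li $t0, 3: $t0=3
after li $t2, 100: $t2=100
after lw $t5, 0($t2): $t5=M[100]=0
after add $t5, $t5, 1: $t5=0+1=1
after add $t2, $t2, 4: $t2=100+4=104
after add $t0, $t0, 2: $t0=3+2=5
cmp $t0, 15  (cmp 5,15)
bne start: taken
after lw $t5, 0($t2): $t5=M[104]=6
after add $t5, $t5, 1: $t5=6+1=7
after add $t2, $t2, 4: $t2=104+4=108
after add $t0, $t0, 2: $t0=5+2=7
cmp $t0, 15  (cmp 7,15)
bne start: taken
after lw $t5, 0($t2): $t5=M[108]=28
after add $t5, $t5, 1: $t5=28+1=29
after add $t2, $t2, 4: $t2=108+4=112
after add $t0, $t0, 2: $t0=7+2=9
cmp $t0, 15  (cmp 9,15)
bne start: taken
after lw $t5, 0($t2): $t5=M[112]=16
after add $t5, $t5, 1: $t5=16+1=17
after add $t2, $t2, 4: $t2=112+4=116
after add $t0, $t0, 2: $t0=9+2=11
cmp $t0, 15  (cmp 11,15)
bne start: taken
after lw $t5, 0($t2): $t5=M[116]=-3
after add $t5, $t5, 1: $t5=(-3)+1=-2
after add $t2, $t2, 4: $t2=116+4=120
after add $t0, $t0, 2: $t0=11+2=13
cmp $t0, 15  (cmp 13,15)
bne start: taken
after lw $t5, 0($t2): $t5=M[120]=-4
after add $t5, $t5, 1: $t5=(-4)+1=-3
after add $t2, $t2, 4: $t2=120+4=124
after add $t0, $t0, 2: $t0=13+2=15
cmp $t0, 15  (cmp 15,15)
bne start: not taken
sw $t5, (120) → M[120]=-3
halt.

-3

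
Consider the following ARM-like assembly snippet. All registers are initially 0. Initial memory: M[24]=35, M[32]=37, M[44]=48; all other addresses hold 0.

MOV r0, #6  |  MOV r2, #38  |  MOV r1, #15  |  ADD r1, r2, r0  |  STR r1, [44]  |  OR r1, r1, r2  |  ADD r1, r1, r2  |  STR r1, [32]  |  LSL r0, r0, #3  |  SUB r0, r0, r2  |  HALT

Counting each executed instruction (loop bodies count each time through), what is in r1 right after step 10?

84

MOV r0, #6 → r0=6
MOV r2, #38 → r2=38
MOV r1, #15 → r1=15
ADD r1, r2, r0 → r1=38+6=44
STR r1, [44] → M[44]=44
OR r1, r1, r2 → r1=44|38=46
ADD r1, r1, r2 → r1=46+38=84
STR r1, [32] → M[32]=84
LSL r0, r0, #3 → r0=6<<3=48
SUB r0, r0, r2 → r0=48-38=10
After step 10: r1 = 84.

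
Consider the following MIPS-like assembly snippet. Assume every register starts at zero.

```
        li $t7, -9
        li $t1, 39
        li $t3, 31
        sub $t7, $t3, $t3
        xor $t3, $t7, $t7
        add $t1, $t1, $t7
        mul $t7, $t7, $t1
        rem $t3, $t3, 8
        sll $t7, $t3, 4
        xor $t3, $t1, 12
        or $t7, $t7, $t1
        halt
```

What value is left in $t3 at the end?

$t7=-9
$t1=39
$t3=31
$t7=31-31=0
$t3=0^0=0
$t1=39+0=39
$t7=0*39=0
$t3=0%8=0
$t7=0<<4=0
$t3=39^12=43
$t7=0|39=39
halt.

43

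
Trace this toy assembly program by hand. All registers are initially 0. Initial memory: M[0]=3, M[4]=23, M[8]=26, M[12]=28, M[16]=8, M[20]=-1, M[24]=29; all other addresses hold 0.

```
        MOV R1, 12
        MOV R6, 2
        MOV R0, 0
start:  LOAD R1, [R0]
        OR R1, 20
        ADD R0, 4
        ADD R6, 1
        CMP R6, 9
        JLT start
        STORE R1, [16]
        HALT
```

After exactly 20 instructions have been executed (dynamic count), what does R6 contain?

after MOV R1, 12: R1=12
after MOV R6, 2: R6=2
after MOV R0, 0: R0=0
after LOAD R1, [R0]: R1=M[0]=3
after OR R1, 20: R1=3|20=23
after ADD R0, 4: R0=0+4=4
after ADD R6, 1: R6=2+1=3
CMP R6, 9  (cmp 3,9)
JLT start: taken
after LOAD R1, [R0]: R1=M[4]=23
after OR R1, 20: R1=23|20=23
after ADD R0, 4: R0=4+4=8
after ADD R6, 1: R6=3+1=4
CMP R6, 9  (cmp 4,9)
JLT start: taken
after LOAD R1, [R0]: R1=M[8]=26
after OR R1, 20: R1=26|20=30
after ADD R0, 4: R0=8+4=12
after ADD R6, 1: R6=4+1=5
CMP R6, 9  (cmp 5,9)
After step 20: R6 = 5.

5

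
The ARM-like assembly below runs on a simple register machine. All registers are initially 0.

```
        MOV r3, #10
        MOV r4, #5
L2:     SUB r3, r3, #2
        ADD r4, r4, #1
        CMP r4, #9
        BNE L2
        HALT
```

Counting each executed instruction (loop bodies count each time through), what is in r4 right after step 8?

after MOV r3, #10: r3=10
after MOV r4, #5: r4=5
after SUB r3, r3, #2: r3=10-2=8
after ADD r4, r4, #1: r4=5+1=6
CMP r4, #9  (cmp 6,9)
BNE L2: taken
after SUB r3, r3, #2: r3=8-2=6
after ADD r4, r4, #1: r4=6+1=7
After step 8: r4 = 7.

7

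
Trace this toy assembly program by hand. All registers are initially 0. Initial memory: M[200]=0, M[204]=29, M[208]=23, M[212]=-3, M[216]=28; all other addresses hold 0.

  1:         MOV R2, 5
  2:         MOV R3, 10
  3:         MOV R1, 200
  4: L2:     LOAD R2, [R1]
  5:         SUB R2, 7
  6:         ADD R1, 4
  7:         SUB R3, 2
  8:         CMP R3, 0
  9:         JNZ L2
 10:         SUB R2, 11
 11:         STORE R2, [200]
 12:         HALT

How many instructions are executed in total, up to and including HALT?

36

R2=5
R3=10
R1=200
R2=M[200]=0
R2=0-7=-7
R1=200+4=204
R3=10-2=8
CMP R3, 0  (cmp 8,0)
JNZ L2: taken
R2=M[204]=29
R2=29-7=22
R1=204+4=208
R3=8-2=6
CMP R3, 0  (cmp 6,0)
JNZ L2: taken
R2=M[208]=23
R2=23-7=16
R1=208+4=212
R3=6-2=4
CMP R3, 0  (cmp 4,0)
JNZ L2: taken
R2=M[212]=-3
R2=(-3)-7=-10
R1=212+4=216
R3=4-2=2
CMP R3, 0  (cmp 2,0)
JNZ L2: taken
R2=M[216]=28
R2=28-7=21
R1=216+4=220
R3=2-2=0
CMP R3, 0  (cmp 0,0)
JNZ L2: not taken
R2=21-11=10
STORE R2, [200] → M[200]=10
halt.
Total executed instructions: 36.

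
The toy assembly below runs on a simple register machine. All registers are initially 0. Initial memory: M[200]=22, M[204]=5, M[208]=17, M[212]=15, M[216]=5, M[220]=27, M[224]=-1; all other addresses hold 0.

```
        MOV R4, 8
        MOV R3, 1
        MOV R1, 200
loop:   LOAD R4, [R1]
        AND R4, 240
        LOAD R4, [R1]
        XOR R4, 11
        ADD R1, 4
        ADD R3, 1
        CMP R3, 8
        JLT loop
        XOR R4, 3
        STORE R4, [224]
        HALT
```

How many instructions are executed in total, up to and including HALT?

after MOV R4, 8: R4=8
after MOV R3, 1: R3=1
after MOV R1, 200: R1=200
after LOAD R4, [R1]: R4=M[200]=22
after AND R4, 240: R4=22&240=16
after LOAD R4, [R1]: R4=M[200]=22
after XOR R4, 11: R4=22^11=29
after ADD R1, 4: R1=200+4=204
after ADD R3, 1: R3=1+1=2
CMP R3, 8  (cmp 2,8)
JLT loop: taken
after LOAD R4, [R1]: R4=M[204]=5
after AND R4, 240: R4=5&240=0
after LOAD R4, [R1]: R4=M[204]=5
after XOR R4, 11: R4=5^11=14
after ADD R1, 4: R1=204+4=208
after ADD R3, 1: R3=2+1=3
CMP R3, 8  (cmp 3,8)
JLT loop: taken
after LOAD R4, [R1]: R4=M[208]=17
after AND R4, 240: R4=17&240=16
after LOAD R4, [R1]: R4=M[208]=17
after XOR R4, 11: R4=17^11=26
after ADD R1, 4: R1=208+4=212
after ADD R3, 1: R3=3+1=4
CMP R3, 8  (cmp 4,8)
JLT loop: taken
after LOAD R4, [R1]: R4=M[212]=15
after AND R4, 240: R4=15&240=0
after LOAD R4, [R1]: R4=M[212]=15
after XOR R4, 11: R4=15^11=4
after ADD R1, 4: R1=212+4=216
after ADD R3, 1: R3=4+1=5
CMP R3, 8  (cmp 5,8)
JLT loop: taken
after LOAD R4, [R1]: R4=M[216]=5
after AND R4, 240: R4=5&240=0
after LOAD R4, [R1]: R4=M[216]=5
after XOR R4, 11: R4=5^11=14
after ADD R1, 4: R1=216+4=220
after ADD R3, 1: R3=5+1=6
CMP R3, 8  (cmp 6,8)
JLT loop: taken
after LOAD R4, [R1]: R4=M[220]=27
after AND R4, 240: R4=27&240=16
after LOAD R4, [R1]: R4=M[220]=27
after XOR R4, 11: R4=27^11=16
after ADD R1, 4: R1=220+4=224
after ADD R3, 1: R3=6+1=7
CMP R3, 8  (cmp 7,8)
JLT loop: taken
after LOAD R4, [R1]: R4=M[224]=-1
after AND R4, 240: R4=(-1)&240=240
after LOAD R4, [R1]: R4=M[224]=-1
after XOR R4, 11: R4=(-1)^11=-12
after ADD R1, 4: R1=224+4=228
after ADD R3, 1: R3=7+1=8
CMP R3, 8  (cmp 8,8)
JLT loop: not taken
after XOR R4, 3: R4=(-12)^3=-9
STORE R4, [224] → M[224]=-9
halt.
Total executed instructions: 62.

62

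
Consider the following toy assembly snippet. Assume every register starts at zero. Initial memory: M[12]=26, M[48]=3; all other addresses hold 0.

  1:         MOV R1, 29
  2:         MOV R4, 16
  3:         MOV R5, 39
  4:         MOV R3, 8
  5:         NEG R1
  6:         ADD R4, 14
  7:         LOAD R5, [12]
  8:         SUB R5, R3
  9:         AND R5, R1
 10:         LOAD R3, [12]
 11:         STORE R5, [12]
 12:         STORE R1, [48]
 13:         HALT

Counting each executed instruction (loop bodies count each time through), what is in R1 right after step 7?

R1=29
R4=16
R5=39
R3=8
R1=-(29)=-29
R4=16+14=30
R5=M[12]=26
After step 7: R1 = -29.

-29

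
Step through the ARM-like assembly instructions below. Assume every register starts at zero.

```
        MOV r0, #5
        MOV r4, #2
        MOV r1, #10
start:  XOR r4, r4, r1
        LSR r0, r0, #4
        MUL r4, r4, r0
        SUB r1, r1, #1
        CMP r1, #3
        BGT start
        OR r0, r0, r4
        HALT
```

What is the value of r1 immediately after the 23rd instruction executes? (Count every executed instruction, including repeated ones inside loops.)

MOV r0, #5 → r0=5
MOV r4, #2 → r4=2
MOV r1, #10 → r1=10
XOR r4, r4, r1 → r4=2^10=8
LSR r0, r0, #4 → r0=5>>4=0
MUL r4, r4, r0 → r4=8*0=0
SUB r1, r1, #1 → r1=10-1=9
CMP r1, #3  (cmp 9,3)
BGT start: taken
XOR r4, r4, r1 → r4=0^9=9
LSR r0, r0, #4 → r0=0>>4=0
MUL r4, r4, r0 → r4=9*0=0
SUB r1, r1, #1 → r1=9-1=8
CMP r1, #3  (cmp 8,3)
BGT start: taken
XOR r4, r4, r1 → r4=0^8=8
LSR r0, r0, #4 → r0=0>>4=0
MUL r4, r4, r0 → r4=8*0=0
SUB r1, r1, #1 → r1=8-1=7
CMP r1, #3  (cmp 7,3)
BGT start: taken
XOR r4, r4, r1 → r4=0^7=7
LSR r0, r0, #4 → r0=0>>4=0
After step 23: r1 = 7.

7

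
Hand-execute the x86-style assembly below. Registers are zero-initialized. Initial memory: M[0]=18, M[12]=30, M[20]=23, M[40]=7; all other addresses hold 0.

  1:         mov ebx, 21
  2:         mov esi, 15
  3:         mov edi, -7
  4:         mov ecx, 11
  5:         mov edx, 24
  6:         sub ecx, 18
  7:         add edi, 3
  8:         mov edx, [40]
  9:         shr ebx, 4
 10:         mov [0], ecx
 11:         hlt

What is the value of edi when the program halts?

-4

after mov ebx, 21: ebx=21
after mov esi, 15: esi=15
after mov edi, -7: edi=-7
after mov ecx, 11: ecx=11
after mov edx, 24: edx=24
after sub ecx, 18: ecx=11-18=-7
after add edi, 3: edi=(-7)+3=-4
after mov edx, [40]: edx=M[40]=7
after shr ebx, 4: ebx=21>>4=1
mov [0], ecx → M[0]=-7
halt.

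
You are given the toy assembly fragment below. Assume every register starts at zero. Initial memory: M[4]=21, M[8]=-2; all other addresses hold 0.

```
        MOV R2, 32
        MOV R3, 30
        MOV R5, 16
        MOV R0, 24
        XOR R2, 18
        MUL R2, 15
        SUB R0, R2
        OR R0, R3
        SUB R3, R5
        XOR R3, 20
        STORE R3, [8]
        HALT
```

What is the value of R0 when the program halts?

after MOV R2, 32: R2=32
after MOV R3, 30: R3=30
after MOV R5, 16: R5=16
after MOV R0, 24: R0=24
after XOR R2, 18: R2=32^18=50
after MUL R2, 15: R2=50*15=750
after SUB R0, R2: R0=24-750=-726
after OR R0, R3: R0=(-726)|30=-706
after SUB R3, R5: R3=30-16=14
after XOR R3, 20: R3=14^20=26
STORE R3, [8] → M[8]=26
halt.

-706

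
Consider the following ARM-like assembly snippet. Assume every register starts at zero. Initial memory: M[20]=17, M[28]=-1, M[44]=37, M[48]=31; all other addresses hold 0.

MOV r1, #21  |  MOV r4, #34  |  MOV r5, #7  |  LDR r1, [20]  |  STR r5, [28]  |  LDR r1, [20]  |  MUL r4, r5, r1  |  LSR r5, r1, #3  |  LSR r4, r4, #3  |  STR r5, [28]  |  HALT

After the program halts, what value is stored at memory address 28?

2

MOV r1, #21 → r1=21
MOV r4, #34 → r4=34
MOV r5, #7 → r5=7
LDR r1, [20] → r1=M[20]=17
STR r5, [28] → M[28]=7
LDR r1, [20] → r1=M[20]=17
MUL r4, r5, r1 → r4=7*17=119
LSR r5, r1, #3 → r5=17>>3=2
LSR r4, r4, #3 → r4=119>>3=14
STR r5, [28] → M[28]=2
halt.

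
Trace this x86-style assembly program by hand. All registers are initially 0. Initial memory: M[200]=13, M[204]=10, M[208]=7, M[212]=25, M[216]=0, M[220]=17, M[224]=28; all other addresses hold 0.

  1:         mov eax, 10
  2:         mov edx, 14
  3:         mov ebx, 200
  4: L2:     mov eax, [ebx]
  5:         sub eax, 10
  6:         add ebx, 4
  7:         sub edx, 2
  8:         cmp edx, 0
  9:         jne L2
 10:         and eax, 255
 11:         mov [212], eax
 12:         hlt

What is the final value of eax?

18

after mov eax, 10: eax=10
after mov edx, 14: edx=14
after mov ebx, 200: ebx=200
after mov eax, [ebx]: eax=M[200]=13
after sub eax, 10: eax=13-10=3
after add ebx, 4: ebx=200+4=204
after sub edx, 2: edx=14-2=12
cmp edx, 0  (cmp 12,0)
jne L2: taken
after mov eax, [ebx]: eax=M[204]=10
after sub eax, 10: eax=10-10=0
after add ebx, 4: ebx=204+4=208
after sub edx, 2: edx=12-2=10
cmp edx, 0  (cmp 10,0)
jne L2: taken
after mov eax, [ebx]: eax=M[208]=7
after sub eax, 10: eax=7-10=-3
after add ebx, 4: ebx=208+4=212
after sub edx, 2: edx=10-2=8
cmp edx, 0  (cmp 8,0)
jne L2: taken
after mov eax, [ebx]: eax=M[212]=25
after sub eax, 10: eax=25-10=15
after add ebx, 4: ebx=212+4=216
after sub edx, 2: edx=8-2=6
cmp edx, 0  (cmp 6,0)
jne L2: taken
after mov eax, [ebx]: eax=M[216]=0
after sub eax, 10: eax=0-10=-10
after add ebx, 4: ebx=216+4=220
after sub edx, 2: edx=6-2=4
cmp edx, 0  (cmp 4,0)
jne L2: taken
after mov eax, [ebx]: eax=M[220]=17
after sub eax, 10: eax=17-10=7
after add ebx, 4: ebx=220+4=224
after sub edx, 2: edx=4-2=2
cmp edx, 0  (cmp 2,0)
jne L2: taken
after mov eax, [ebx]: eax=M[224]=28
after sub eax, 10: eax=28-10=18
after add ebx, 4: ebx=224+4=228
after sub edx, 2: edx=2-2=0
cmp edx, 0  (cmp 0,0)
jne L2: not taken
after and eax, 255: eax=18&255=18
mov [212], eax → M[212]=18
halt.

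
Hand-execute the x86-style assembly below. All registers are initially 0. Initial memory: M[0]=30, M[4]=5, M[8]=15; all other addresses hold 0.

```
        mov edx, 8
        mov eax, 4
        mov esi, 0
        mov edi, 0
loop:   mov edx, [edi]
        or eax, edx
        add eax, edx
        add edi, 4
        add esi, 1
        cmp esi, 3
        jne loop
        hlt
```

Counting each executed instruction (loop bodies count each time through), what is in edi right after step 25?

12

mov edx, 8 → edx=8
mov eax, 4 → eax=4
mov esi, 0 → esi=0
mov edi, 0 → edi=0
mov edx, [edi] → edx=M[0]=30
or eax, edx → eax=4|30=30
add eax, edx → eax=30+30=60
add edi, 4 → edi=0+4=4
add esi, 1 → esi=0+1=1
cmp esi, 3  (cmp 1,3)
jne loop: taken
mov edx, [edi] → edx=M[4]=5
or eax, edx → eax=60|5=61
add eax, edx → eax=61+5=66
add edi, 4 → edi=4+4=8
add esi, 1 → esi=1+1=2
cmp esi, 3  (cmp 2,3)
jne loop: taken
mov edx, [edi] → edx=M[8]=15
or eax, edx → eax=66|15=79
add eax, edx → eax=79+15=94
add edi, 4 → edi=8+4=12
add esi, 1 → esi=2+1=3
cmp esi, 3  (cmp 3,3)
jne loop: not taken
After step 25: edi = 12.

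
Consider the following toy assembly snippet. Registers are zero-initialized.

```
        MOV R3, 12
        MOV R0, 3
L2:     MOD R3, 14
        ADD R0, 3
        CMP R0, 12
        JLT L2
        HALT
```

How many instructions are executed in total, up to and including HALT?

15

after MOV R3, 12: R3=12
after MOV R0, 3: R0=3
after MOD R3, 14: R3=12%14=12
after ADD R0, 3: R0=3+3=6
CMP R0, 12  (cmp 6,12)
JLT L2: taken
after MOD R3, 14: R3=12%14=12
after ADD R0, 3: R0=6+3=9
CMP R0, 12  (cmp 9,12)
JLT L2: taken
after MOD R3, 14: R3=12%14=12
after ADD R0, 3: R0=9+3=12
CMP R0, 12  (cmp 12,12)
JLT L2: not taken
halt.
Total executed instructions: 15.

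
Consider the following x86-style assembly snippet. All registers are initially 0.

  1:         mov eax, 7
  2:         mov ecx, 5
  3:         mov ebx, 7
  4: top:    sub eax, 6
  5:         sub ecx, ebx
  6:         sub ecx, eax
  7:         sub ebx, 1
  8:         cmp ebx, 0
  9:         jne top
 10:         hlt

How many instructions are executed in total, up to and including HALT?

46

mov eax, 7 → eax=7
mov ecx, 5 → ecx=5
mov ebx, 7 → ebx=7
sub eax, 6 → eax=7-6=1
sub ecx, ebx → ecx=5-7=-2
sub ecx, eax → ecx=(-2)-1=-3
sub ebx, 1 → ebx=7-1=6
cmp ebx, 0  (cmp 6,0)
jne top: taken
sub eax, 6 → eax=1-6=-5
sub ecx, ebx → ecx=(-3)-6=-9
sub ecx, eax → ecx=(-9)-(-5)=-4
sub ebx, 1 → ebx=6-1=5
cmp ebx, 0  (cmp 5,0)
jne top: taken
sub eax, 6 → eax=(-5)-6=-11
sub ecx, ebx → ecx=(-4)-5=-9
sub ecx, eax → ecx=(-9)-(-11)=2
sub ebx, 1 → ebx=5-1=4
cmp ebx, 0  (cmp 4,0)
jne top: taken
sub eax, 6 → eax=(-11)-6=-17
sub ecx, ebx → ecx=2-4=-2
sub ecx, eax → ecx=(-2)-(-17)=15
sub ebx, 1 → ebx=4-1=3
cmp ebx, 0  (cmp 3,0)
jne top: taken
sub eax, 6 → eax=(-17)-6=-23
sub ecx, ebx → ecx=15-3=12
sub ecx, eax → ecx=12-(-23)=35
sub ebx, 1 → ebx=3-1=2
cmp ebx, 0  (cmp 2,0)
jne top: taken
sub eax, 6 → eax=(-23)-6=-29
sub ecx, ebx → ecx=35-2=33
sub ecx, eax → ecx=33-(-29)=62
sub ebx, 1 → ebx=2-1=1
cmp ebx, 0  (cmp 1,0)
jne top: taken
sub eax, 6 → eax=(-29)-6=-35
sub ecx, ebx → ecx=62-1=61
sub ecx, eax → ecx=61-(-35)=96
sub ebx, 1 → ebx=1-1=0
cmp ebx, 0  (cmp 0,0)
jne top: not taken
halt.
Total executed instructions: 46.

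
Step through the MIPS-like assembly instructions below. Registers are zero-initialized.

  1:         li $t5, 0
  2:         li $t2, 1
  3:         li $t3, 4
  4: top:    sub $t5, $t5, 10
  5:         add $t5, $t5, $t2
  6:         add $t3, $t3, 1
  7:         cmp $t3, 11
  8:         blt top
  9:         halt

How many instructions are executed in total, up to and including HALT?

39

after li $t5, 0: $t5=0
after li $t2, 1: $t2=1
after li $t3, 4: $t3=4
after sub $t5, $t5, 10: $t5=0-10=-10
after add $t5, $t5, $t2: $t5=(-10)+1=-9
after add $t3, $t3, 1: $t3=4+1=5
cmp $t3, 11  (cmp 5,11)
blt top: taken
after sub $t5, $t5, 10: $t5=(-9)-10=-19
after add $t5, $t5, $t2: $t5=(-19)+1=-18
after add $t3, $t3, 1: $t3=5+1=6
cmp $t3, 11  (cmp 6,11)
blt top: taken
after sub $t5, $t5, 10: $t5=(-18)-10=-28
after add $t5, $t5, $t2: $t5=(-28)+1=-27
after add $t3, $t3, 1: $t3=6+1=7
cmp $t3, 11  (cmp 7,11)
blt top: taken
after sub $t5, $t5, 10: $t5=(-27)-10=-37
after add $t5, $t5, $t2: $t5=(-37)+1=-36
after add $t3, $t3, 1: $t3=7+1=8
cmp $t3, 11  (cmp 8,11)
blt top: taken
after sub $t5, $t5, 10: $t5=(-36)-10=-46
after add $t5, $t5, $t2: $t5=(-46)+1=-45
after add $t3, $t3, 1: $t3=8+1=9
cmp $t3, 11  (cmp 9,11)
blt top: taken
after sub $t5, $t5, 10: $t5=(-45)-10=-55
after add $t5, $t5, $t2: $t5=(-55)+1=-54
after add $t3, $t3, 1: $t3=9+1=10
cmp $t3, 11  (cmp 10,11)
blt top: taken
after sub $t5, $t5, 10: $t5=(-54)-10=-64
after add $t5, $t5, $t2: $t5=(-64)+1=-63
after add $t3, $t3, 1: $t3=10+1=11
cmp $t3, 11  (cmp 11,11)
blt top: not taken
halt.
Total executed instructions: 39.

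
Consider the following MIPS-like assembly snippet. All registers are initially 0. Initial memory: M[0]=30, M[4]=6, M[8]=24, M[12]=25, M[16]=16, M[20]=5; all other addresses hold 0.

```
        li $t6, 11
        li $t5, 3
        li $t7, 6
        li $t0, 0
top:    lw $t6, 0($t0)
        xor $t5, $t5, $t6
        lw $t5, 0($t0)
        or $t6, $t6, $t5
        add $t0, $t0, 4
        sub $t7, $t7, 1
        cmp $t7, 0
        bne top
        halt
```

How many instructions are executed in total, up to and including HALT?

53

after li $t6, 11: $t6=11
after li $t5, 3: $t5=3
after li $t7, 6: $t7=6
after li $t0, 0: $t0=0
after lw $t6, 0($t0): $t6=M[0]=30
after xor $t5, $t5, $t6: $t5=3^30=29
after lw $t5, 0($t0): $t5=M[0]=30
after or $t6, $t6, $t5: $t6=30|30=30
after add $t0, $t0, 4: $t0=0+4=4
after sub $t7, $t7, 1: $t7=6-1=5
cmp $t7, 0  (cmp 5,0)
bne top: taken
after lw $t6, 0($t0): $t6=M[4]=6
after xor $t5, $t5, $t6: $t5=30^6=24
after lw $t5, 0($t0): $t5=M[4]=6
after or $t6, $t6, $t5: $t6=6|6=6
after add $t0, $t0, 4: $t0=4+4=8
after sub $t7, $t7, 1: $t7=5-1=4
cmp $t7, 0  (cmp 4,0)
bne top: taken
after lw $t6, 0($t0): $t6=M[8]=24
after xor $t5, $t5, $t6: $t5=6^24=30
after lw $t5, 0($t0): $t5=M[8]=24
after or $t6, $t6, $t5: $t6=24|24=24
after add $t0, $t0, 4: $t0=8+4=12
after sub $t7, $t7, 1: $t7=4-1=3
cmp $t7, 0  (cmp 3,0)
bne top: taken
after lw $t6, 0($t0): $t6=M[12]=25
after xor $t5, $t5, $t6: $t5=24^25=1
after lw $t5, 0($t0): $t5=M[12]=25
after or $t6, $t6, $t5: $t6=25|25=25
after add $t0, $t0, 4: $t0=12+4=16
after sub $t7, $t7, 1: $t7=3-1=2
cmp $t7, 0  (cmp 2,0)
bne top: taken
after lw $t6, 0($t0): $t6=M[16]=16
after xor $t5, $t5, $t6: $t5=25^16=9
after lw $t5, 0($t0): $t5=M[16]=16
after or $t6, $t6, $t5: $t6=16|16=16
after add $t0, $t0, 4: $t0=16+4=20
after sub $t7, $t7, 1: $t7=2-1=1
cmp $t7, 0  (cmp 1,0)
bne top: taken
after lw $t6, 0($t0): $t6=M[20]=5
after xor $t5, $t5, $t6: $t5=16^5=21
after lw $t5, 0($t0): $t5=M[20]=5
after or $t6, $t6, $t5: $t6=5|5=5
after add $t0, $t0, 4: $t0=20+4=24
after sub $t7, $t7, 1: $t7=1-1=0
cmp $t7, 0  (cmp 0,0)
bne top: not taken
halt.
Total executed instructions: 53.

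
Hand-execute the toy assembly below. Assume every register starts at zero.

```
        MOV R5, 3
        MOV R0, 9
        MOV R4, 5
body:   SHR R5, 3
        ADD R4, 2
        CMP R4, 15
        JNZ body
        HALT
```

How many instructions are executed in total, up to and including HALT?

MOV R5, 3 → R5=3
MOV R0, 9 → R0=9
MOV R4, 5 → R4=5
SHR R5, 3 → R5=3>>3=0
ADD R4, 2 → R4=5+2=7
CMP R4, 15  (cmp 7,15)
JNZ body: taken
SHR R5, 3 → R5=0>>3=0
ADD R4, 2 → R4=7+2=9
CMP R4, 15  (cmp 9,15)
JNZ body: taken
SHR R5, 3 → R5=0>>3=0
ADD R4, 2 → R4=9+2=11
CMP R4, 15  (cmp 11,15)
JNZ body: taken
SHR R5, 3 → R5=0>>3=0
ADD R4, 2 → R4=11+2=13
CMP R4, 15  (cmp 13,15)
JNZ body: taken
SHR R5, 3 → R5=0>>3=0
ADD R4, 2 → R4=13+2=15
CMP R4, 15  (cmp 15,15)
JNZ body: not taken
halt.
Total executed instructions: 24.

24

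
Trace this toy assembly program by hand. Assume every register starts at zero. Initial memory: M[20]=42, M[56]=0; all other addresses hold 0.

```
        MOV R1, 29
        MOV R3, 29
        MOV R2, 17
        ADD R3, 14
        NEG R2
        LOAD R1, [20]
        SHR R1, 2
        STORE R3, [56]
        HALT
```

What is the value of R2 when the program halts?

R1=29
R3=29
R2=17
R3=29+14=43
R2=-(17)=-17
R1=M[20]=42
R1=42>>2=10
STORE R3, [56] → M[56]=43
halt.

-17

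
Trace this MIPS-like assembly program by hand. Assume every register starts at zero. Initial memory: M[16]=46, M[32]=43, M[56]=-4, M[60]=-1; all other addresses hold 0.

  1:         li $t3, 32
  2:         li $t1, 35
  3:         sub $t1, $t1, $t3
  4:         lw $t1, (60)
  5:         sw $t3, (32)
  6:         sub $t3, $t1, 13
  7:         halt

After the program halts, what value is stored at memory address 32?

32

$t3=32
$t1=35
$t1=35-32=3
$t1=M[60]=-1
sw $t3, (32) → M[32]=32
$t3=(-1)-13=-14
halt.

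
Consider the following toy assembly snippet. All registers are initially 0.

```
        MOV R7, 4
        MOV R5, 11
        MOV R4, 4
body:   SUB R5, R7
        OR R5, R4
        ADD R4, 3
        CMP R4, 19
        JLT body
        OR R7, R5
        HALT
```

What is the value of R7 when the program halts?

R7=4
R5=11
R4=4
R5=11-4=7
R5=7|4=7
R4=4+3=7
CMP R4, 19  (cmp 7,19)
JLT body: taken
R5=7-4=3
R5=3|7=7
R4=7+3=10
CMP R4, 19  (cmp 10,19)
JLT body: taken
R5=7-4=3
R5=3|10=11
R4=10+3=13
CMP R4, 19  (cmp 13,19)
JLT body: taken
R5=11-4=7
R5=7|13=15
R4=13+3=16
CMP R4, 19  (cmp 16,19)
JLT body: taken
R5=15-4=11
R5=11|16=27
R4=16+3=19
CMP R4, 19  (cmp 19,19)
JLT body: not taken
R7=4|27=31
halt.

31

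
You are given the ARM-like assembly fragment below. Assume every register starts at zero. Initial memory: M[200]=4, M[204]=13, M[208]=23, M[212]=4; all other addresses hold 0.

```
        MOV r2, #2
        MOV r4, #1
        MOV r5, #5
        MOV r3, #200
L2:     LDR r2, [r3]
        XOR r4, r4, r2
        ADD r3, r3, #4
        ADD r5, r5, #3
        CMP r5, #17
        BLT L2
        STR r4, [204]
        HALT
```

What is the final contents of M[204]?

27

r2=2
r4=1
r5=5
r3=200
r2=M[200]=4
r4=1^4=5
r3=200+4=204
r5=5+3=8
CMP r5, #17  (cmp 8,17)
BLT L2: taken
r2=M[204]=13
r4=5^13=8
r3=204+4=208
r5=8+3=11
CMP r5, #17  (cmp 11,17)
BLT L2: taken
r2=M[208]=23
r4=8^23=31
r3=208+4=212
r5=11+3=14
CMP r5, #17  (cmp 14,17)
BLT L2: taken
r2=M[212]=4
r4=31^4=27
r3=212+4=216
r5=14+3=17
CMP r5, #17  (cmp 17,17)
BLT L2: not taken
STR r4, [204] → M[204]=27
halt.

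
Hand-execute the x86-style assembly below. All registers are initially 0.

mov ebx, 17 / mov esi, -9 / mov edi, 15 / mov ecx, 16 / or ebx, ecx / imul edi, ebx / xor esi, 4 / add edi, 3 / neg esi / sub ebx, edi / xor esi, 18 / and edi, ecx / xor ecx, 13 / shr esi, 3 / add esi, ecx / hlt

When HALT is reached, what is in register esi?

32

ebx=17
esi=-9
edi=15
ecx=16
ebx=17|16=17
edi=15*17=255
esi=(-9)^4=-13
edi=255+3=258
esi=-(-13)=13
ebx=17-258=-241
esi=13^18=31
edi=258&16=0
ecx=16^13=29
esi=31>>3=3
esi=3+29=32
halt.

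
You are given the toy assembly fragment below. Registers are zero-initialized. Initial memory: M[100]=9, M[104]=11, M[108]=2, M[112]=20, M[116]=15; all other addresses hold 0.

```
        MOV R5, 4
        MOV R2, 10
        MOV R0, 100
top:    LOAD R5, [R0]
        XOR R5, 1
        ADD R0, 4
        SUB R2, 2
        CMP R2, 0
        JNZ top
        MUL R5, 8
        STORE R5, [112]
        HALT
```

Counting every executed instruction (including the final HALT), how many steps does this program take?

after MOV R5, 4: R5=4
after MOV R2, 10: R2=10
after MOV R0, 100: R0=100
after LOAD R5, [R0]: R5=M[100]=9
after XOR R5, 1: R5=9^1=8
after ADD R0, 4: R0=100+4=104
after SUB R2, 2: R2=10-2=8
CMP R2, 0  (cmp 8,0)
JNZ top: taken
after LOAD R5, [R0]: R5=M[104]=11
after XOR R5, 1: R5=11^1=10
after ADD R0, 4: R0=104+4=108
after SUB R2, 2: R2=8-2=6
CMP R2, 0  (cmp 6,0)
JNZ top: taken
after LOAD R5, [R0]: R5=M[108]=2
after XOR R5, 1: R5=2^1=3
after ADD R0, 4: R0=108+4=112
after SUB R2, 2: R2=6-2=4
CMP R2, 0  (cmp 4,0)
JNZ top: taken
after LOAD R5, [R0]: R5=M[112]=20
after XOR R5, 1: R5=20^1=21
after ADD R0, 4: R0=112+4=116
after SUB R2, 2: R2=4-2=2
CMP R2, 0  (cmp 2,0)
JNZ top: taken
after LOAD R5, [R0]: R5=M[116]=15
after XOR R5, 1: R5=15^1=14
after ADD R0, 4: R0=116+4=120
after SUB R2, 2: R2=2-2=0
CMP R2, 0  (cmp 0,0)
JNZ top: not taken
after MUL R5, 8: R5=14*8=112
STORE R5, [112] → M[112]=112
halt.
Total executed instructions: 36.

36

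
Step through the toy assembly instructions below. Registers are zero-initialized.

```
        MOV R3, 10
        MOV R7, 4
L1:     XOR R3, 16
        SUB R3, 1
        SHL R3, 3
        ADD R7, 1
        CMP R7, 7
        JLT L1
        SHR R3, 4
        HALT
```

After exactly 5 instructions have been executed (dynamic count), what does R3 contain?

200

R3=10
R7=4
R3=10^16=26
R3=26-1=25
R3=25<<3=200
After step 5: R3 = 200.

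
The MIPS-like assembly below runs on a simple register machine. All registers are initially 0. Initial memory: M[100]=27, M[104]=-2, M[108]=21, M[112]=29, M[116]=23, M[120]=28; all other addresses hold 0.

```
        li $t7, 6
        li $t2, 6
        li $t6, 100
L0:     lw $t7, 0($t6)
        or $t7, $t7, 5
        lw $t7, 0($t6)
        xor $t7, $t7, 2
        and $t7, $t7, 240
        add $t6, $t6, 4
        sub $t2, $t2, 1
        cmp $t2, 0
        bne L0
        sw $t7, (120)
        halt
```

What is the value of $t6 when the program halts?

124

$t7=6
$t2=6
$t6=100
$t7=M[100]=27
$t7=27|5=31
$t7=M[100]=27
$t7=27^2=25
$t7=25&240=16
$t6=100+4=104
$t2=6-1=5
cmp $t2, 0  (cmp 5,0)
bne L0: taken
$t7=M[104]=-2
$t7=(-2)|5=-1
$t7=M[104]=-2
$t7=(-2)^2=-4
$t7=(-4)&240=240
$t6=104+4=108
$t2=5-1=4
cmp $t2, 0  (cmp 4,0)
bne L0: taken
$t7=M[108]=21
$t7=21|5=21
$t7=M[108]=21
$t7=21^2=23
$t7=23&240=16
$t6=108+4=112
$t2=4-1=3
cmp $t2, 0  (cmp 3,0)
bne L0: taken
$t7=M[112]=29
$t7=29|5=29
$t7=M[112]=29
$t7=29^2=31
$t7=31&240=16
$t6=112+4=116
$t2=3-1=2
cmp $t2, 0  (cmp 2,0)
bne L0: taken
$t7=M[116]=23
$t7=23|5=23
$t7=M[116]=23
$t7=23^2=21
$t7=21&240=16
$t6=116+4=120
$t2=2-1=1
cmp $t2, 0  (cmp 1,0)
bne L0: taken
$t7=M[120]=28
$t7=28|5=29
$t7=M[120]=28
$t7=28^2=30
$t7=30&240=16
$t6=120+4=124
$t2=1-1=0
cmp $t2, 0  (cmp 0,0)
bne L0: not taken
sw $t7, (120) → M[120]=16
halt.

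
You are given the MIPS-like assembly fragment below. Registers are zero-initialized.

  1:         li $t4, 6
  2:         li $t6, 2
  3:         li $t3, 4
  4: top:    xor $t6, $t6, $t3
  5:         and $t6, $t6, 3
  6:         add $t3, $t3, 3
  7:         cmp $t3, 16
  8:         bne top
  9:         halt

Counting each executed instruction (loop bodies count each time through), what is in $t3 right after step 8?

7

li $t4, 6 → $t4=6
li $t6, 2 → $t6=2
li $t3, 4 → $t3=4
xor $t6, $t6, $t3 → $t6=2^4=6
and $t6, $t6, 3 → $t6=6&3=2
add $t3, $t3, 3 → $t3=4+3=7
cmp $t3, 16  (cmp 7,16)
bne top: taken
After step 8: $t3 = 7.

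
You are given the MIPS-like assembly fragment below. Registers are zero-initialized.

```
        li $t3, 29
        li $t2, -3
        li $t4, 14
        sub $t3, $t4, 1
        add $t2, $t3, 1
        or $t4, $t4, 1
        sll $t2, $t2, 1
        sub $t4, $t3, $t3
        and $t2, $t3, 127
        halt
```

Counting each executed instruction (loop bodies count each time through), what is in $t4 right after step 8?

0

after li $t3, 29: $t3=29
after li $t2, -3: $t2=-3
after li $t4, 14: $t4=14
after sub $t3, $t4, 1: $t3=14-1=13
after add $t2, $t3, 1: $t2=13+1=14
after or $t4, $t4, 1: $t4=14|1=15
after sll $t2, $t2, 1: $t2=14<<1=28
after sub $t4, $t3, $t3: $t4=13-13=0
After step 8: $t4 = 0.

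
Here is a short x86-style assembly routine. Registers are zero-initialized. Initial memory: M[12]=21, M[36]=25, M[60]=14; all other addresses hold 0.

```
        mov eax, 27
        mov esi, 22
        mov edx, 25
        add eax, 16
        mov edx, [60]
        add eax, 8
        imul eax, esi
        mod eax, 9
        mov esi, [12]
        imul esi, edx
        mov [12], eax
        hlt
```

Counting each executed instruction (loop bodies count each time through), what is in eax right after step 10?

6

eax=27
esi=22
edx=25
eax=27+16=43
edx=M[60]=14
eax=43+8=51
eax=51*22=1122
eax=1122%9=6
esi=M[12]=21
esi=21*14=294
After step 10: eax = 6.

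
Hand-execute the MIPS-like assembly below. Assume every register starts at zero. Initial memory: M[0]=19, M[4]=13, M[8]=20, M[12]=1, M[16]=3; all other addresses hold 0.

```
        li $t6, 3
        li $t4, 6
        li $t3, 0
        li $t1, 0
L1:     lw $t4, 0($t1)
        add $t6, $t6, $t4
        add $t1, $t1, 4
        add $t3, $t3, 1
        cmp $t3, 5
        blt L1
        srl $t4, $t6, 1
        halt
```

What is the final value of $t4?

after li $t6, 3: $t6=3
after li $t4, 6: $t4=6
after li $t3, 0: $t3=0
after li $t1, 0: $t1=0
after lw $t4, 0($t1): $t4=M[0]=19
after add $t6, $t6, $t4: $t6=3+19=22
after add $t1, $t1, 4: $t1=0+4=4
after add $t3, $t3, 1: $t3=0+1=1
cmp $t3, 5  (cmp 1,5)
blt L1: taken
after lw $t4, 0($t1): $t4=M[4]=13
after add $t6, $t6, $t4: $t6=22+13=35
after add $t1, $t1, 4: $t1=4+4=8
after add $t3, $t3, 1: $t3=1+1=2
cmp $t3, 5  (cmp 2,5)
blt L1: taken
after lw $t4, 0($t1): $t4=M[8]=20
after add $t6, $t6, $t4: $t6=35+20=55
after add $t1, $t1, 4: $t1=8+4=12
after add $t3, $t3, 1: $t3=2+1=3
cmp $t3, 5  (cmp 3,5)
blt L1: taken
after lw $t4, 0($t1): $t4=M[12]=1
after add $t6, $t6, $t4: $t6=55+1=56
after add $t1, $t1, 4: $t1=12+4=16
after add $t3, $t3, 1: $t3=3+1=4
cmp $t3, 5  (cmp 4,5)
blt L1: taken
after lw $t4, 0($t1): $t4=M[16]=3
after add $t6, $t6, $t4: $t6=56+3=59
after add $t1, $t1, 4: $t1=16+4=20
after add $t3, $t3, 1: $t3=4+1=5
cmp $t3, 5  (cmp 5,5)
blt L1: not taken
after srl $t4, $t6, 1: $t4=59>>1=29
halt.

29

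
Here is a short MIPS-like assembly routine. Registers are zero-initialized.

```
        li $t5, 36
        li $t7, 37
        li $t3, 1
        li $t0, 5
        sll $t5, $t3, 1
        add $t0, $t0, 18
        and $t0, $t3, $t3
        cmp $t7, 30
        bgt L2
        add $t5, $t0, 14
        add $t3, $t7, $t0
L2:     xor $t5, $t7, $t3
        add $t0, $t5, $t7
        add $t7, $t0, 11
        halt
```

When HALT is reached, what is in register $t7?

li $t5, 36 → $t5=36
li $t7, 37 → $t7=37
li $t3, 1 → $t3=1
li $t0, 5 → $t0=5
sll $t5, $t3, 1 → $t5=1<<1=2
add $t0, $t0, 18 → $t0=5+18=23
and $t0, $t3, $t3 → $t0=1&1=1
cmp $t7, 30  (cmp 37,30)
bgt L2: taken
xor $t5, $t7, $t3 → $t5=37^1=36
add $t0, $t5, $t7 → $t0=36+37=73
add $t7, $t0, 11 → $t7=73+11=84
halt.

84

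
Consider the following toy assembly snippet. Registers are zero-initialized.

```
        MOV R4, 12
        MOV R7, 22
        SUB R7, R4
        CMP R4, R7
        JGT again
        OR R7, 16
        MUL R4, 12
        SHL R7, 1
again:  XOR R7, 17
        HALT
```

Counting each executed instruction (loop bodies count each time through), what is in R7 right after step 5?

after MOV R4, 12: R4=12
after MOV R7, 22: R7=22
after SUB R7, R4: R7=22-12=10
CMP R4, R7  (cmp 12,10)
JGT again: taken
After step 5: R7 = 10.

10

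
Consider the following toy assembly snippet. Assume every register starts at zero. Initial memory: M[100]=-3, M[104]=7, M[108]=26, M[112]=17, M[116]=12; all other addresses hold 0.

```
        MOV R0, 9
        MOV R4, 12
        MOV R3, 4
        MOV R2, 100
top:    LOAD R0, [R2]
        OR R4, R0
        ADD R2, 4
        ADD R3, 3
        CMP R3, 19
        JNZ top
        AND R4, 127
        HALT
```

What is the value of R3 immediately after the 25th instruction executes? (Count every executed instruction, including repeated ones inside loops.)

R0=9
R4=12
R3=4
R2=100
R0=M[100]=-3
R4=12|(-3)=-3
R2=100+4=104
R3=4+3=7
CMP R3, 19  (cmp 7,19)
JNZ top: taken
R0=M[104]=7
R4=(-3)|7=-1
R2=104+4=108
R3=7+3=10
CMP R3, 19  (cmp 10,19)
JNZ top: taken
R0=M[108]=26
R4=(-1)|26=-1
R2=108+4=112
R3=10+3=13
CMP R3, 19  (cmp 13,19)
JNZ top: taken
R0=M[112]=17
R4=(-1)|17=-1
R2=112+4=116
After step 25: R3 = 13.

13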